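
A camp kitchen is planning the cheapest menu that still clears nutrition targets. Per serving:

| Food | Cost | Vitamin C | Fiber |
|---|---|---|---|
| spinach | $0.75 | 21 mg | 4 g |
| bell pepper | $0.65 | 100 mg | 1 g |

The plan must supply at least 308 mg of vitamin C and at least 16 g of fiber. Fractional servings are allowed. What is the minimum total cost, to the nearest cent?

Two binding constraints pin down two serving amounts, so the optimal mix uses at most two foods. The candidates are each food alone (scaled to the tighter of vitamin C/fiber) and each pair with both constraints tight.
spinach only: max(308/21, 16/4) = 14.67 servings → $11.00.
bell pepper only: max(308/100, 16/1) = 16 servings → $10.40.
spinach + bell pepper with both tight: 3.409 servings and 2.364 servings → $4.09.
So the least-cost plan costs $4.09.

$4.09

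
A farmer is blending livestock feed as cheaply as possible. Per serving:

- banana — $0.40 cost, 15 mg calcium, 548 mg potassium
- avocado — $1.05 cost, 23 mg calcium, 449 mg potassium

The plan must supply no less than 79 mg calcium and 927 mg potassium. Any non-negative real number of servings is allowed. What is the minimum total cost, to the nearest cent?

$2.11

Two binding constraints pin down two serving amounts, so the optimal mix uses at most two foods. The candidates are each food alone (scaled to the tighter of calcium/potassium) and each pair with both constraints tight.
banana only: max(79/15, 927/548) = 5.267 servings → $2.11.
avocado only: max(79/23, 927/449) = 3.435 servings → $3.61.
banana + avocado with both targets exact would need a negative amount; discard.
The minimum over all feasible corners is $2.11.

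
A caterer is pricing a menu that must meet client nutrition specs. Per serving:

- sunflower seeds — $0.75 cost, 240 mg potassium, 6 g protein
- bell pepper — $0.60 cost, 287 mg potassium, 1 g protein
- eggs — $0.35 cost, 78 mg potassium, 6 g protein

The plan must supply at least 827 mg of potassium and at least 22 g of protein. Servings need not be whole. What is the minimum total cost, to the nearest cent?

$2.35

With two linear requirements the optimum uses one or two foods; enumerate the corners.
sunflower seeds only: max(827/240, 22/6) = 3.667 servings → $2.75.
bell pepper only: max(827/287, 22/1) = 22 servings → $13.20.
eggs only: max(827/78, 22/6) = 10.6 servings → $3.71.
sunflower seeds + bell pepper: the both-tight solution has a negative serving — not a feasible corner.
sunflower seeds + eggs with both tight: 3.34 servings and 0.3272 servings → $2.62.
bell pepper + eggs with both tight: 1.974 servings and 3.338 servings → $2.35.
So the least-cost plan costs $2.35.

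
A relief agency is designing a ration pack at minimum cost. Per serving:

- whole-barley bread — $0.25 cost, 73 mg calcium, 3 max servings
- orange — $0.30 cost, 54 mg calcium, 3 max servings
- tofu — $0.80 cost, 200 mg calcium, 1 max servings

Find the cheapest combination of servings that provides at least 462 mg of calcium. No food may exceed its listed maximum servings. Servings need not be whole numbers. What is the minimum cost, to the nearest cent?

$1.79

Cost per mg of calcium: whole-barley bread $0.0034, tofu $0.0040, orange $0.0056.
Take 3 servings of whole-barley bread: +219.0 mg calcium for $0.75 (total $0.75, still need 243.0 mg).
Take 1 serving of tofu: +200.0 mg calcium for $0.80 (total $1.55, still need 43.0 mg).
Take 0.7963 servings of orange: +43.0 mg calcium for $0.24 (total $1.79, still need 0.0 mg).
Greedy by cheapest-per-mg is optimal for a single linear constraint, so the minimum cost is $1.79.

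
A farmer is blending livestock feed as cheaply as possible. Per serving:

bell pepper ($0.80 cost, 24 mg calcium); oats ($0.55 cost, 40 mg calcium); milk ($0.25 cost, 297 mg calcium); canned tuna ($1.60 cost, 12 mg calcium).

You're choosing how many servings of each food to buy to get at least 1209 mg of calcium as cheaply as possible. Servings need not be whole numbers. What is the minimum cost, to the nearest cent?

$1.02

Cost per mg of calcium: milk $0.0008, oats $0.0138, bell pepper $0.0333, canned tuna $0.1333.
With no serving limits, use only milk: 1209 mg / 297 mg = 4.071 servings × $0.25 = $1.02.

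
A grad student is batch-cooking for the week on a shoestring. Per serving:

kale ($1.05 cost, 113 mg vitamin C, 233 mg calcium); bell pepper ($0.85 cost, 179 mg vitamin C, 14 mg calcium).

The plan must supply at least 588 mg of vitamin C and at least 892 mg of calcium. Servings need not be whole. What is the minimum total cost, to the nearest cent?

An LP optimum is at a vertex; with two nutrient constraints at most two foods are used. Check each candidate.
kale only: max(588/113, 892/233) = 5.204 servings → $5.46.
bell pepper only: max(588/179, 892/14) = 63.71 servings → $54.16.
kale + bell pepper with both tight: 3.774 servings and 0.9024 servings → $4.73.
So the least-cost plan costs $4.73.

$4.73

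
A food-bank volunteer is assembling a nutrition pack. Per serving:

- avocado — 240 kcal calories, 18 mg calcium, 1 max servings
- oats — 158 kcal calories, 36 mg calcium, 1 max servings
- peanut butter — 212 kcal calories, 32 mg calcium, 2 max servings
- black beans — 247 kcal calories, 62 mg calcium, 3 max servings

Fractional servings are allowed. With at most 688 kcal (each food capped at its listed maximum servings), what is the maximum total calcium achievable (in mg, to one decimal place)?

172.7 mg

Calcium per kcal: black beans 0.251, oats 0.2278, peanut butter 0.1509, avocado 0.075.
Take 2.785 servings of black beans: uses 688 kcal, +172.7 mg calcium (running total 172.7 mg).
Greedy by best ratio exhausts the calories allowance optimally: 172.7 mg.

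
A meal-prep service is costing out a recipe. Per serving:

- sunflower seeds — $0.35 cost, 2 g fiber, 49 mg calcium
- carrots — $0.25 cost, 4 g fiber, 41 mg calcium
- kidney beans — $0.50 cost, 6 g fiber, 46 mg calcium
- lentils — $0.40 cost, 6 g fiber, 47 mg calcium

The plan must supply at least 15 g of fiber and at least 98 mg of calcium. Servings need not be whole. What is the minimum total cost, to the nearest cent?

$0.94

The cheapest plan sits at a corner of the feasible region — with two constraints it uses at most two foods.
sunflower seeds only: max(15/2, 98/49) = 7.5 servings → $2.62.
carrots only: max(15/4, 98/41) = 3.75 servings → $0.94.
kidney beans only: max(15/6, 98/46) = 2.5 servings → $1.25.
lentils only: max(15/6, 98/47) = 2.5 servings → $1.00.
sunflower seeds + carrots: intersection lies outside the first quadrant.
sunflower seeds + kidney beans with both targets exact would need a negative amount; discard.
sunflower seeds + lentils: the both-tight solution has a negative serving — not a feasible corner.
carrots + kidney beans with both targets exact would need a negative amount; discard.
carrots + lentils: the both-tight solution has a negative serving — not a feasible corner.
kidney beans + lentils: the both-tight solution has a negative serving — not a feasible corner.
Cheapest feasible corner: $0.94.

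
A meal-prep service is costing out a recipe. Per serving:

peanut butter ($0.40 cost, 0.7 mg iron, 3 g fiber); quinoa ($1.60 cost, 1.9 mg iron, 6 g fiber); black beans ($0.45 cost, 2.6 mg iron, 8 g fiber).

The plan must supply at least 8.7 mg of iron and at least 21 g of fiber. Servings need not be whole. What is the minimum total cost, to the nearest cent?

For a min-cost LP with two ≥-constraints, a basic feasible solution has at most two positive variables.
peanut butter only: max(8.7/0.7, 21/3) = 12.43 servings → $4.97.
quinoa only: max(8.7/1.9, 21/6) = 4.579 servings → $7.33.
black beans only: max(8.7/2.6, 21/8) = 3.346 servings → $1.51.
peanut butter + quinoa with both targets exact would need a negative amount; discard.
peanut butter + black beans with both targets exact would need a negative amount; discard.
quinoa + black beans: the both-tight solution has a negative serving — not a feasible corner.
So the least-cost plan costs $1.51.

$1.51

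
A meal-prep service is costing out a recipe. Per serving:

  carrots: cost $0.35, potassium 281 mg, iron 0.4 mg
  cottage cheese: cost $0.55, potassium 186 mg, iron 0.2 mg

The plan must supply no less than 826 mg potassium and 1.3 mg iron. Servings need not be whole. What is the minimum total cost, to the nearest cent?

$1.14

This is a tiny linear program; its minimum lies at a vertex of the feasible set. List the vertices and price them.
carrots only: max(826/281, 1.3/0.4) = 3.25 servings → $1.14.
cottage cheese only: max(826/186, 1.3/0.2) = 6.5 servings → $3.58.
carrots + cottage cheese: the both-tight solution has a negative serving — not a feasible corner.
So the least-cost plan costs $1.14.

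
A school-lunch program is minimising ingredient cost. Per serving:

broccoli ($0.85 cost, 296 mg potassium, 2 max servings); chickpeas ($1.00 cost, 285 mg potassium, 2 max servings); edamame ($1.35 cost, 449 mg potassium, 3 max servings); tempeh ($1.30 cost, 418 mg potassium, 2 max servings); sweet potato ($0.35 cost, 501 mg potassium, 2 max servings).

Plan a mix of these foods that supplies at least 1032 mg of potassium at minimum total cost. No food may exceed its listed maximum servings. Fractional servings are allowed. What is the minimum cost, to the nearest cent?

$0.79

Cost per mg of potassium: sweet potato $0.0007, broccoli $0.0029, edamame $0.0030, tempeh $0.0031, chickpeas $0.0035.
Take 2 servings of sweet potato: +1002.0 mg potassium for $0.70 (total $0.70, still need 30.0 mg).
Take 0.1014 servings of broccoli: +30.0 mg potassium for $0.09 (total $0.79, still need 0.0 mg).
Filling from the cheapest source first is optimal under one linear minimum: $0.79.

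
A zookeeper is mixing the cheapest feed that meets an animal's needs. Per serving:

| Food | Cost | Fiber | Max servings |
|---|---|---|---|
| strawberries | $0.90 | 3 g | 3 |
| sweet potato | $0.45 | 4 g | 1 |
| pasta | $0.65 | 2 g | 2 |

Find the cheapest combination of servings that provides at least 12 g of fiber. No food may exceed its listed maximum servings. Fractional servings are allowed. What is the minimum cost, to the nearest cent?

Cost per g of fiber: sweet potato $0.1125, strawberries $0.3000, pasta $0.3250.
Take 1 serving of sweet potato: +4.0 g fiber for $0.45 (total $0.45, still need 8.0 g).
Take 2.667 servings of strawberries: +8.0 g fiber for $2.40 (total $2.85, still need 0.0 g).
Greedy by cheapest-per-g is optimal for a single linear constraint, so the minimum cost is $2.85.

$2.85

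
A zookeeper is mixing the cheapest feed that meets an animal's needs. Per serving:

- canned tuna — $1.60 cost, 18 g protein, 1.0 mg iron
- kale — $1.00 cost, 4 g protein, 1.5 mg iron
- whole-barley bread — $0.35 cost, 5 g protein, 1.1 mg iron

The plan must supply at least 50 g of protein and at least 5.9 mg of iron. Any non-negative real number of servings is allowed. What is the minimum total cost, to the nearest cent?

Minimising a linear cost over {protein ≥ 50, iron ≥ 5.9, servings ≥ 0} — the optimum is at a vertex, using one or two foods.
canned tuna only: max(50/18, 5.9/1.0) = 5.9 servings → $9.44.
kale only: max(50/4, 5.9/1.5) = 12.5 servings → $12.50.
whole-barley bread only: max(50/5, 5.9/1.1) = 10 servings → $3.50.
canned tuna + kale with both tight: 2.235 servings and 2.443 servings → $6.02.
canned tuna + whole-barley bread with both tight: 1.723 servings and 3.797 servings → $4.09.
kale + whole-barley bread: intersection lies outside the first quadrant.
The minimum over all feasible corners is $3.50.

$3.50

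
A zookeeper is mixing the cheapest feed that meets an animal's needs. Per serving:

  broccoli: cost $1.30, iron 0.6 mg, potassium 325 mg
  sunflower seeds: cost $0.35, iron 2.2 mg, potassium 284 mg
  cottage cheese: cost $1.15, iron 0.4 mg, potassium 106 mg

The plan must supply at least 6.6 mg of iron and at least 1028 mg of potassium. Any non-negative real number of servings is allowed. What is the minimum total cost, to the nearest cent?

Two binding constraints pin down two serving amounts, so the optimal mix uses at most two foods. The candidates are each food alone (scaled to the tighter of iron/potassium) and each pair with both constraints tight.
broccoli only: max(6.6/0.6, 1028/325) = 11 servings → $14.30.
sunflower seeds only: max(6.6/2.2, 1028/284) = 3.62 servings → $1.27.
cottage cheese only: max(6.6/0.4, 1028/106) = 16.5 servings → $18.98.
broccoli + sunflower seeds with both tight: 0.711 servings and 2.806 servings → $1.91.
broccoli + cottage cheese: intersection lies outside the first quadrant.
sunflower seeds + cottage cheese with both tight: 2.411 servings and 3.237 servings → $4.57.
So the least-cost plan costs $1.27.

$1.27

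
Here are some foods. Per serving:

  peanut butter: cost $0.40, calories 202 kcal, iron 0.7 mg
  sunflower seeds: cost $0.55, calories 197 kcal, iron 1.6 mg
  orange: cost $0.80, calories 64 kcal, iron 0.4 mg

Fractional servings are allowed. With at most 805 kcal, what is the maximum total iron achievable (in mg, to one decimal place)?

6.5 mg

Iron per kcal: sunflower seeds 0.008122, orange 0.00625, peanut butter 0.003465.
With no serving limits, spend the whole calories allowance on sunflower seeds: 805 kcal / 197 kcal × 1.6 mg = 6.5 mg.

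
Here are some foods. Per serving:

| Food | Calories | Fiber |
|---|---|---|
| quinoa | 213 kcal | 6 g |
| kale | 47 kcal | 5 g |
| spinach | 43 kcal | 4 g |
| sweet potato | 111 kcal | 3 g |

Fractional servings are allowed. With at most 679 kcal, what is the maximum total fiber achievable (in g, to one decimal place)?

72.2 g

Fiber per kcal: kale 0.1064, spinach 0.09302, quinoa 0.02817, sweet potato 0.02703.
With no serving limits, spend the whole calories allowance on kale: 679 kcal / 47 kcal × 5 g = 72.2 g.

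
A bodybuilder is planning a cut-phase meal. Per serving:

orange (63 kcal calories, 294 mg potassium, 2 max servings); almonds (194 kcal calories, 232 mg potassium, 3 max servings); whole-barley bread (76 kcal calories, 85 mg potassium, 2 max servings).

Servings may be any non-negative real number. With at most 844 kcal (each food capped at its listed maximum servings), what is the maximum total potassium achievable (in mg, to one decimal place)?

1436.1 mg

Potassium per kcal: orange 4.667, almonds 1.196, whole-barley bread 1.118.
Take 2 servings of orange: uses 126 kcal, +588.0 mg potassium (running total 588.0 mg).
Take 3 servings of almonds: uses 582 kcal, +696.0 mg potassium (running total 1284.0 mg).
Take 1.789 servings of whole-barley bread: uses 136 kcal, +152.1 mg potassium (running total 1436.1 mg).
Greedy by best ratio exhausts the calories allowance optimally: 1436.1 mg.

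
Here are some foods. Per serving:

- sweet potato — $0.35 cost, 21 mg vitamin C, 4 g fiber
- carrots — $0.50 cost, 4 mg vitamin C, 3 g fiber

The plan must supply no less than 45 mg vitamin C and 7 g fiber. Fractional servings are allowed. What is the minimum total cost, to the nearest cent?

$0.75

The cheapest plan sits at a corner of the feasible region — with two constraints it uses at most two foods.
sweet potato only: max(45/21, 7/4) = 2.143 servings → $0.75.
carrots only: max(45/4, 7/3) = 11.25 servings → $5.62.
sweet potato + carrots: intersection lies outside the first quadrant.
Cheapest feasible corner: $0.75.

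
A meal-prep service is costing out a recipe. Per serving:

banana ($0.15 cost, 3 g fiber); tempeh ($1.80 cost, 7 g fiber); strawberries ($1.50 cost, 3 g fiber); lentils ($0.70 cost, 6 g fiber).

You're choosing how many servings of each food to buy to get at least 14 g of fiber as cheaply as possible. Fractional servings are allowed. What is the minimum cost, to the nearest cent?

Cost per g of fiber: banana $0.0500, lentils $0.1167, tempeh $0.2571, strawberries $0.5000.
With no serving limits, use only banana: 14 g / 3 g = 4.667 servings × $0.15 = $0.70.

$0.70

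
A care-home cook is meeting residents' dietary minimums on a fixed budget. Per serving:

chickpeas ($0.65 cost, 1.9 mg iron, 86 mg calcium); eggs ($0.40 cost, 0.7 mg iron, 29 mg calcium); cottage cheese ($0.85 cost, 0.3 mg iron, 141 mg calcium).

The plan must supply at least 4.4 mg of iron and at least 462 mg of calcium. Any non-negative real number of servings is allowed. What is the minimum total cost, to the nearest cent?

The cheapest plan sits at a corner of the feasible region — with two constraints it uses at most two foods.
chickpeas only: max(4.4/1.9, 462/86) = 5.372 servings → $3.49.
eggs only: max(4.4/0.7, 462/29) = 15.93 servings → $6.37.
cottage cheese only: max(4.4/0.3, 462/141) = 14.67 servings → $12.47.
chickpeas + eggs: the both-tight solution has a negative serving — not a feasible corner.
chickpeas + cottage cheese with both tight: 1.99 servings and 2.063 servings → $3.05.
eggs + cottage cheese with both tight: 5.353 servings and 2.176 servings → $3.99.
Cheapest feasible corner: $3.05.

$3.05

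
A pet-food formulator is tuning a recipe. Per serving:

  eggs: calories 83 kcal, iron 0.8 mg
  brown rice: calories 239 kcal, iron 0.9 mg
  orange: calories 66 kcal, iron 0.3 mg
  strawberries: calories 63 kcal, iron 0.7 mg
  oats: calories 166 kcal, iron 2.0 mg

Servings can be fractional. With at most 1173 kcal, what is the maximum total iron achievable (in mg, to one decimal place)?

14.1 mg

Iron per kcal: oats 0.01205, strawberries 0.01111, eggs 0.009639, orange 0.004545, brown rice 0.003766.
With no serving limits, spend the whole calories allowance on oats: 1173 kcal / 166 kcal × 2.0 mg = 14.1 mg.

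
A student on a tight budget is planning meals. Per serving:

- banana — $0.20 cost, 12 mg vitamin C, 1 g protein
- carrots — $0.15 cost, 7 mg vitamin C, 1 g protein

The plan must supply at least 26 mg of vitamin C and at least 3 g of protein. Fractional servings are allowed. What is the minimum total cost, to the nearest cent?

At the optimum either one food covers both requirements or two foods hit both targets exactly; no other combination can be cheaper.
banana only: max(26/12, 3/1) = 3 servings → $0.60.
carrots only: max(26/7, 3/1) = 3.714 servings → $0.56.
banana + carrots with both tight: 1 serving and 2 servings → $0.50.
Cheapest feasible corner: $0.50.

$0.50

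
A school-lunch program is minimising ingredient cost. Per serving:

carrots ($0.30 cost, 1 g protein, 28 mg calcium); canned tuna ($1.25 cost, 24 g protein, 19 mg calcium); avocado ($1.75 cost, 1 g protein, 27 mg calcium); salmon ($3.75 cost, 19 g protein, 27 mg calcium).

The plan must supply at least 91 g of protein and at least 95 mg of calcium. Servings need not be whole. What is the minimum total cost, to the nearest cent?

$4.95

A basic optimal solution has at most two foods positive. Try each food alone and each pair with both targets met exactly.
carrots only: max(91/1, 95/28) = 91 servings → $27.30.
canned tuna only: max(91/24, 95/19) = 5 servings → $6.25.
avocado only: max(91/1, 95/27) = 91 servings → $159.25.
salmon only: max(91/19, 95/27) = 4.789 servings → $17.96.
carrots + canned tuna with both tight: 0.8438 servings and 3.757 servings → $4.95.
carrots + avocado with both targets exact would need a negative amount; discard.
carrots + salmon: the both-tight solution has a negative serving — not a feasible corner.
canned tuna + avocado with both tight: 3.755 servings and 0.876 servings → $6.23.
canned tuna + salmon with both tight: 2.272 servings and 1.92 servings → $10.04.
avocado + salmon with both targets exact would need a negative amount; discard.
So the least-cost plan costs $4.95.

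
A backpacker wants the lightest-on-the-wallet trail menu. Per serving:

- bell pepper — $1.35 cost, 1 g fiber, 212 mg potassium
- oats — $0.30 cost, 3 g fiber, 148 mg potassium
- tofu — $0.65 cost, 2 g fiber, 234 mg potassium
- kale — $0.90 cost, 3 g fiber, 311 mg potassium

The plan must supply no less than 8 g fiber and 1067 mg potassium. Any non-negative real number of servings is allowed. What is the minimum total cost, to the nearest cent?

bell pepper only: max(8/1, 1067/212) = 8 servings → $10.80.
oats only: max(8/3, 1067/148) = 7.209 servings → $2.16.
tofu only: max(8/2, 1067/234) = 4.56 servings → $2.96.
kale only: max(8/3, 1067/311) = 3.431 servings → $3.09.
bell pepper + oats with both tight: 4.133 servings and 1.289 servings → $5.97.
bell pepper + tofu with both tight: 1.379 servings and 3.311 servings → $4.01.
bell pepper + kale with both tight: 2.194 servings and 1.935 servings → $4.70.
oats + tofu: the both-tight solution has a negative serving — not a feasible corner.
oats + kale: intersection lies outside the first quadrant.
tofu + kale with both targets exact would need a negative amount; discard.
Cheapest feasible corner: $2.16.

$2.16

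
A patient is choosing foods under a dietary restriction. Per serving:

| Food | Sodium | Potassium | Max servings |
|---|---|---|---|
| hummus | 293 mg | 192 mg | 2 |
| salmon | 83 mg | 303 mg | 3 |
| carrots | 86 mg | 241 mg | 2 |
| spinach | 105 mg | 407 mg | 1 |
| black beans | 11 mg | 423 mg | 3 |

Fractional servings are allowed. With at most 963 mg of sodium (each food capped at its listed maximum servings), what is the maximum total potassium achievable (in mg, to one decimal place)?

Potassium per mg sodium: black beans 38.45, spinach 3.876, salmon 3.651, carrots 2.802, hummus 0.6553.
Take 3 servings of black beans: uses 33 mg sodium, +1269.0 mg potassium (running total 1269.0 mg).
Take 1 serving of spinach: uses 105 mg sodium, +407.0 mg potassium (running total 1676.0 mg).
Take 3 servings of salmon: uses 249 mg sodium, +909.0 mg potassium (running total 2585.0 mg).
Take 2 servings of carrots: uses 172 mg sodium, +482.0 mg potassium (running total 3067.0 mg).
Take 1.379 servings of hummus: uses 404 mg sodium, +264.7 mg potassium (running total 3331.7 mg).
Filling greedily by potassium-per-mg sodium is optimal for one linear limit, giving 3331.7 mg.

3331.7 mg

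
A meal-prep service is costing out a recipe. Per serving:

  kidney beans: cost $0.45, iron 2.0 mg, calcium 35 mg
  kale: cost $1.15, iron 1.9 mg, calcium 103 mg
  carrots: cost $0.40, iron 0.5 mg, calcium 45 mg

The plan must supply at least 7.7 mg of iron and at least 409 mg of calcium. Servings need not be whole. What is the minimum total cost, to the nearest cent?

For a min-cost LP with two ≥-constraints, a basic feasible solution has at most two positive variables.
kidney beans only: max(7.7/2.0, 409/35) = 11.69 servings → $5.26.
kale only: max(7.7/1.9, 409/103) = 4.053 servings → $4.66.
carrots only: max(7.7/0.5, 409/45) = 15.4 servings → $6.16.
kidney beans + kale with both tight: 0.1147 servings and 3.932 servings → $4.57.
kidney beans + carrots with both tight: 1.959 servings and 7.566 servings → $3.91.
kale + carrots with both targets exact would need a negative amount; discard.
So the least-cost plan costs $3.91.

$3.91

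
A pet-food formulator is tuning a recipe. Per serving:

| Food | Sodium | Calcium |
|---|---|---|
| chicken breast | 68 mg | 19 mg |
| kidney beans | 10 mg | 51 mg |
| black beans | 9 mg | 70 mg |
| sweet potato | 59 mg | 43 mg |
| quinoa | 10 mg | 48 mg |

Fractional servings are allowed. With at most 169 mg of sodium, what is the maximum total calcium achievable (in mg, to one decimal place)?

1314.4 mg

Calcium per mg sodium: black beans 7.778, kidney beans 5.1, quinoa 4.8, sweet potato 0.7288, chicken breast 0.2794.
With no serving limits, spend the whole sodium allowance on black beans: 169 mg / 9 mg × 70 mg = 1314.4 mg.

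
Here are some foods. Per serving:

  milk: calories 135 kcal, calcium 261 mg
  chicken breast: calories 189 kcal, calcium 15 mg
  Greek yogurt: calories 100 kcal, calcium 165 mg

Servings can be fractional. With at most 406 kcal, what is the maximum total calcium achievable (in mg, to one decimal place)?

Calcium per kcal: milk 1.933, Greek yogurt 1.65, chicken breast 0.07937.
With no serving limits, spend the whole calories allowance on milk: 406 kcal / 135 kcal × 261 mg = 784.9 mg.

784.9 mg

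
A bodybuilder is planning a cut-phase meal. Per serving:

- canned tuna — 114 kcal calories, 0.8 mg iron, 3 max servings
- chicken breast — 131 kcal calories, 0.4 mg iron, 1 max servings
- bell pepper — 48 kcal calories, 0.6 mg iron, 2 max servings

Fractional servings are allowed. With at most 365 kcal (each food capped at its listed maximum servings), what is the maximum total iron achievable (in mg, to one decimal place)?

3.1 mg

Iron per kcal: bell pepper 0.0125, canned tuna 0.007018, chicken breast 0.003053.
Take 2 servings of bell pepper: uses 96 kcal, +1.2 mg iron (running total 1.2 mg).
Take 2.36 servings of canned tuna: uses 269 kcal, +1.9 mg iron (running total 3.1 mg).
Filling greedily by iron-per-kcal is optimal for one linear limit, giving 3.1 mg.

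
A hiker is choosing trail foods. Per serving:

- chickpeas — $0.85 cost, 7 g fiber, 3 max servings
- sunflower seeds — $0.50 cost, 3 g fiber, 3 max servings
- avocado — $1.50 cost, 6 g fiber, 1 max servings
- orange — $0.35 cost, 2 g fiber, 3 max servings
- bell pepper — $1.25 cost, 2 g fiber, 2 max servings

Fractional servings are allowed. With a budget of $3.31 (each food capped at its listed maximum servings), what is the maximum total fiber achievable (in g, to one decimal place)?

25.6 g

Fiber per dollar: chickpeas 8.235, sunflower seeds 6, orange 5.714, avocado 4, bell pepper 1.6.
Take 3 servings of chickpeas: spends $2.55, +21.0 g fiber (running total 21.0 g).
Take 1.52 servings of sunflower seeds: spends $0.76, +4.6 g fiber (running total 25.6 g).
Greedy by best ratio exhausts the cost allowance optimally: 25.6 g.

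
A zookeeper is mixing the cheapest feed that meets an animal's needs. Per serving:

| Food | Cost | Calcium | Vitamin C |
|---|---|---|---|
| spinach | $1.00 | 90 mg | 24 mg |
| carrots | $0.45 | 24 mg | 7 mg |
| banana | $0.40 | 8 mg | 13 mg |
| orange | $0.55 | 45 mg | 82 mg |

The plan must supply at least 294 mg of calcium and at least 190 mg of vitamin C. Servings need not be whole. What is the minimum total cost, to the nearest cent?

$3.35

Two binding constraints pin down two serving amounts, so the optimal mix uses at most two foods. The candidates are each food alone (scaled to the tighter of calcium/vitamin C) and each pair with both constraints tight.
spinach only: max(294/90, 190/24) = 7.917 servings → $7.92.
carrots only: max(294/24, 190/7) = 27.14 servings → $12.21.
banana only: max(294/8, 190/13) = 36.75 servings → $14.70.
orange only: max(294/45, 190/82) = 6.533 servings → $3.59.
spinach + carrots: intersection lies outside the first quadrant.
spinach + banana with both tight: 2.354 servings and 10.27 servings → $6.46.
spinach + orange with both tight: 2.47 servings and 1.594 servings → $3.35.
carrots + banana with both tight: 8.992 servings and 9.773 servings → $7.96.
carrots + orange with both tight: 9.412 servings and 1.514 servings → $5.07.
banana + orange: the both-tight solution has a negative serving — not a feasible corner.
The minimum over all feasible corners is $3.35.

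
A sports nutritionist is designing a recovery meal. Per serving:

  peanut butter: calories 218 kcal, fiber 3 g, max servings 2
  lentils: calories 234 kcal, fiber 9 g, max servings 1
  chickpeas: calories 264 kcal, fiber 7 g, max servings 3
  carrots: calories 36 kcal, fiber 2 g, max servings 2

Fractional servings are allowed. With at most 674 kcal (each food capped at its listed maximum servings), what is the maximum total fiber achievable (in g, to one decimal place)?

Fiber per kcal: carrots 0.05556, lentils 0.03846, chickpeas 0.02652, peanut butter 0.01376.
Take 2 servings of carrots: uses 72 kcal, +4.0 g fiber (running total 4.0 g).
Take 1 serving of lentils: uses 234 kcal, +9.0 g fiber (running total 13.0 g).
Take 1.394 servings of chickpeas: uses 368 kcal, +9.8 g fiber (running total 22.8 g).
Greedy by best ratio exhausts the calories allowance optimally: 22.8 g.

22.8 g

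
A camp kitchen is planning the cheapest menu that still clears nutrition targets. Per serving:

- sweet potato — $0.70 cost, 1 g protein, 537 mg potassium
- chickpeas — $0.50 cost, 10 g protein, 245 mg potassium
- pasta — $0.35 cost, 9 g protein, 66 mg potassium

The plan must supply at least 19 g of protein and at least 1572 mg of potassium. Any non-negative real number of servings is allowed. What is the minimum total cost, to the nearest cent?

$2.35

This is a tiny linear program; its minimum lies at a vertex of the feasible set. List the vertices and price them.
sweet potato only: max(19/1, 1572/537) = 19 servings → $13.30.
chickpeas only: max(19/10, 1572/245) = 6.416 servings → $3.21.
pasta only: max(19/9, 1572/66) = 23.82 servings → $8.34.
sweet potato + chickpeas with both tight: 2.159 servings and 1.684 servings → $2.35.
sweet potato + pasta with both tight: 2.705 servings and 1.811 servings → $2.53.
chickpeas + pasta with both targets exact would need a negative amount; discard.
Cheapest feasible corner: $2.35.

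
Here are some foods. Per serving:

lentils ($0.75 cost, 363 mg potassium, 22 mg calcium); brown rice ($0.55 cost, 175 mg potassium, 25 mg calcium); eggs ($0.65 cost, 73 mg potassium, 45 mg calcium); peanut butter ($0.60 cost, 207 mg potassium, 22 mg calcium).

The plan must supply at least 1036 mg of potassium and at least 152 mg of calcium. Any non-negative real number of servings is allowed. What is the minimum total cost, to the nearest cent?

$3.24

lentils only: max(1036/363, 152/22) = 6.909 servings → $5.18.
brown rice only: max(1036/175, 152/25) = 6.08 servings → $3.34.
eggs only: max(1036/73, 152/45) = 14.19 servings → $9.22.
peanut butter only: max(1036/207, 152/22) = 6.909 servings → $4.15.
lentils + brown rice with both targets exact would need a negative amount; discard.
lentils + eggs with both tight: 2.412 servings and 2.199 servings → $3.24.
lentils + peanut butter: the both-tight solution has a negative serving — not a feasible corner.
brown rice + eggs with both tight: 5.872 servings and 0.1157 servings → $3.30.
brown rice + peanut butter: the both-tight solution has a negative serving — not a feasible corner.
eggs + peanut butter with both tight: 1.125 servings and 4.608 servings → $3.50.
The minimum over all feasible corners is $3.24.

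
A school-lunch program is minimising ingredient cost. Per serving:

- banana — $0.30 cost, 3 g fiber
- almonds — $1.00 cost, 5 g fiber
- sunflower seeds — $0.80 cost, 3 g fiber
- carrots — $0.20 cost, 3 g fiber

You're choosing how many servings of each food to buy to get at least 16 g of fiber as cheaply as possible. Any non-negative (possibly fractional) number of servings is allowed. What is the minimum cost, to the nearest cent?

$1.07

Cost per g of fiber: carrots $0.0667, banana $0.1000, almonds $0.2000, sunflower seeds $0.2667.
With no serving limits, use only carrots: 16 g / 3 g = 5.333 servings × $0.20 = $1.07.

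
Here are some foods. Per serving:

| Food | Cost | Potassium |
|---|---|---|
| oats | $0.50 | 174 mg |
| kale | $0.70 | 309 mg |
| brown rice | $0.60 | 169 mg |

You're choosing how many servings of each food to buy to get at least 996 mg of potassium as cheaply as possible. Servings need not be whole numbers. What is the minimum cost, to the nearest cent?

$2.26

Cost per mg of potassium: kale $0.0023, oats $0.0029, brown rice $0.0036.
With no serving limits, use only kale: 996 mg / 309 mg = 3.223 servings × $0.70 = $2.26.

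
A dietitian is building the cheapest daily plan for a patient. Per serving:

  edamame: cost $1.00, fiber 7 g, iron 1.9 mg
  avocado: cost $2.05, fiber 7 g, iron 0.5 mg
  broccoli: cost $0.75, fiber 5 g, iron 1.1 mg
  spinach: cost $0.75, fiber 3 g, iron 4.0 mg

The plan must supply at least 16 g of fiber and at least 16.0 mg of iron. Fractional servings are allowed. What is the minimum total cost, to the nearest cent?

edamame only: max(16/7, 16.0/1.9) = 8.421 servings → $8.42.
avocado only: max(16/7, 16.0/0.5) = 32 servings → $65.60.
broccoli only: max(16/5, 16.0/1.1) = 14.55 servings → $10.91.
spinach only: max(16/3, 16.0/4.0) = 5.333 servings → $4.00.
edamame + avocado with both targets exact would need a negative amount; discard.
edamame + broccoli: the both-tight solution has a negative serving — not a feasible corner.
edamame + spinach with both tight: 0.7175 servings and 3.659 servings → $3.46.
avocado + broccoli: the both-tight solution has a negative serving — not a feasible corner.
avocado + spinach with both tight: 0.6038 servings and 3.925 servings → $4.18.
broccoli + spinach with both tight: 0.9581 servings and 3.737 servings → $3.52.
Cheapest feasible corner: $3.46.

$3.46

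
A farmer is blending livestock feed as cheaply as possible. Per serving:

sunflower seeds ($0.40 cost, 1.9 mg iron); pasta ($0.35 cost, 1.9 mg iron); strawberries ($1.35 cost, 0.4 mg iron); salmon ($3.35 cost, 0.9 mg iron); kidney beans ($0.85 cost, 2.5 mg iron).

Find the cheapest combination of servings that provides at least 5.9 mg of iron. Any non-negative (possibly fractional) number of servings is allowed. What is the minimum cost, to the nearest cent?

Cost per mg of iron: pasta $0.1842, sunflower seeds $0.2105, kidney beans $0.3400, strawberries $3.3750, salmon $3.7222.
With no serving limits, use only pasta: 5.9 mg / 1.9 mg = 3.105 servings × $0.35 = $1.09.

$1.09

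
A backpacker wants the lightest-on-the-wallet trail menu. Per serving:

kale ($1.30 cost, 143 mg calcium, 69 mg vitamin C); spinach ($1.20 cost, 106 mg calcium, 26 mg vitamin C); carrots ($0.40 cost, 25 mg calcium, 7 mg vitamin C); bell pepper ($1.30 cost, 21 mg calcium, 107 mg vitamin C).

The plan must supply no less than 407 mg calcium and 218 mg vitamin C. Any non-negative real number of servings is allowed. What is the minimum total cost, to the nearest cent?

Two binding constraints pin down two serving amounts, so the optimal mix uses at most two foods. The candidates are each food alone (scaled to the tighter of calcium/vitamin C) and each pair with both constraints tight.
kale only: max(407/143, 218/69) = 3.159 servings → $4.11.
spinach only: max(407/106, 218/26) = 8.385 servings → $10.06.
carrots only: max(407/25, 218/7) = 31.14 servings → $12.46.
bell pepper only: max(407/21, 218/107) = 19.38 servings → $25.20.
kale + spinach with both targets exact would need a negative amount; discard.
kale + carrots with both targets exact would need a negative amount; discard.
kale + bell pepper with both tight: 2.813 servings and 0.2231 servings → $3.95.
spinach + carrots with both targets exact would need a negative amount; discard.
spinach + bell pepper with both tight: 3.61 servings and 1.16 servings → $5.84.
carrots + bell pepper with both tight: 15.42 servings and 1.029 servings → $7.50.
The minimum over all feasible corners is $3.95.

$3.95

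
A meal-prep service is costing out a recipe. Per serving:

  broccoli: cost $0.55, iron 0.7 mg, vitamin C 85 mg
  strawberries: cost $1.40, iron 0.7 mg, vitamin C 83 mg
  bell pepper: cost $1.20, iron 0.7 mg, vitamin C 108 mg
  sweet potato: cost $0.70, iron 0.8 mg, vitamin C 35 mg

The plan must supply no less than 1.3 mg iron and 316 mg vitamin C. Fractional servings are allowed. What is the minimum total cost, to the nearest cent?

$2.04

Two binding constraints pin down two serving amounts, so the optimal mix uses at most two foods. The candidates are each food alone (scaled to the tighter of iron/vitamin C) and each pair with both constraints tight.
broccoli only: max(1.3/0.7, 316/85) = 3.718 servings → $2.04.
strawberries only: max(1.3/0.7, 316/83) = 3.807 servings → $5.33.
bell pepper only: max(1.3/0.7, 316/108) = 2.926 servings → $3.51.
sweet potato only: max(1.3/0.8, 316/35) = 9.029 servings → $6.32.
broccoli + strawberries with both targets exact would need a negative amount; discard.
broccoli + bell pepper: the both-tight solution has a negative serving — not a feasible corner.
broccoli + sweet potato: the both-tight solution has a negative serving — not a feasible corner.
strawberries + bell pepper: the both-tight solution has a negative serving — not a feasible corner.
strawberries + sweet potato: the both-tight solution has a negative serving — not a feasible corner.
bell pepper + sweet potato: the both-tight solution has a negative serving — not a feasible corner.
Cheapest feasible corner: $2.04.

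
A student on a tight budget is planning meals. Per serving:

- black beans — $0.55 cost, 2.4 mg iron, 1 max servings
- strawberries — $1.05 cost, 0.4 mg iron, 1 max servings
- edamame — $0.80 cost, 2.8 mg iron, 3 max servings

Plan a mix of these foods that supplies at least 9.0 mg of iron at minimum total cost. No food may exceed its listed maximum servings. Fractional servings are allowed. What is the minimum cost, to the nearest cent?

Cost per mg of iron: black beans $0.2292, edamame $0.2857, strawberries $2.6250.
Take 1 serving of black beans: +2.4 mg iron for $0.55 (total $0.55, still need 6.6 mg).
Take 2.357 servings of edamame: +6.6 mg iron for $1.89 (total $2.44, still need 0.0 mg).
Filling from the cheapest source first is optimal under one linear minimum: $2.44.

$2.44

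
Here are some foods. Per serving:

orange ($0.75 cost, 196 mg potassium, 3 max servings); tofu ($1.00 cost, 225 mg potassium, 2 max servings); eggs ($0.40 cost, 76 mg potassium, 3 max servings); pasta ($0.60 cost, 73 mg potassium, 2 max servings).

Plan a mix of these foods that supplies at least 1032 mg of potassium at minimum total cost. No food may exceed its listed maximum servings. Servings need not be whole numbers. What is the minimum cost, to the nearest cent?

Cost per mg of potassium: orange $0.0038, tofu $0.0044, eggs $0.0053, pasta $0.0082.
Take 3 servings of orange: +588.0 mg potassium for $2.25 (total $2.25, still need 444.0 mg).
Take 1.973 servings of tofu: +444.0 mg potassium for $1.97 (total $4.22, still need 0.0 mg).
Greedy by cheapest-per-mg is optimal for a single linear constraint, so the minimum cost is $4.22.

$4.22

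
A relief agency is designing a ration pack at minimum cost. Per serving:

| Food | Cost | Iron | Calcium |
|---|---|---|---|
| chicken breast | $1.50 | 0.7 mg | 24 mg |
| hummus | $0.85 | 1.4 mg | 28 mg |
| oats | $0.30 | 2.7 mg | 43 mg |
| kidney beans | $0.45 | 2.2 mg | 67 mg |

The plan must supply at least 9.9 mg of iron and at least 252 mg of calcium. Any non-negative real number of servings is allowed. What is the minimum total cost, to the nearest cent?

$1.71

Compare the cost at each extreme point of the feasible region.
chicken breast only: max(9.9/0.7, 252/24) = 14.14 servings → $21.21.
hummus only: max(9.9/1.4, 252/28) = 9 servings → $7.65.
oats only: max(9.9/2.7, 252/43) = 5.86 servings → $1.76.
kidney beans only: max(9.9/2.2, 252/67) = 4.5 servings → $2.02.
chicken breast + hummus with both tight: 5.4 servings and 4.371 servings → $11.82.
chicken breast + oats with both tight: 7.34 servings and 1.764 servings → $11.54.
chicken breast + kidney beans with both targets exact would need a negative amount; discard.
hummus + oats: intersection lies outside the first quadrant.
hummus + kidney beans with both tight: 3.382 servings and 2.348 servings → $3.93.
oats + kidney beans with both tight: 1.262 servings and 2.951 servings → $1.71.
Cheapest feasible corner: $1.71.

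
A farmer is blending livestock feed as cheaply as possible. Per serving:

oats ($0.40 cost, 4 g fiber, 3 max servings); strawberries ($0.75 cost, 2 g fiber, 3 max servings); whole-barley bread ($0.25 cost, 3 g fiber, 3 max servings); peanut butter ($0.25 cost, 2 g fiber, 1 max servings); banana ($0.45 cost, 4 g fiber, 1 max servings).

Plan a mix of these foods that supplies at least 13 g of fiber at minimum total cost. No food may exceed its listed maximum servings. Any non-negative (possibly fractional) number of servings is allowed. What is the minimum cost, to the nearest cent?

Cost per g of fiber: whole-barley bread $0.0833, oats $0.1000, banana $0.1125, peanut butter $0.1250, strawberries $0.3750.
Take 3 servings of whole-barley bread: +9.0 g fiber for $0.75 (total $0.75, still need 4.0 g).
Take 1 serving of oats: +4.0 g fiber for $0.40 (total $1.15, still need 0.0 g).
Filling from the cheapest source first is optimal under one linear minimum: $1.15.

$1.15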